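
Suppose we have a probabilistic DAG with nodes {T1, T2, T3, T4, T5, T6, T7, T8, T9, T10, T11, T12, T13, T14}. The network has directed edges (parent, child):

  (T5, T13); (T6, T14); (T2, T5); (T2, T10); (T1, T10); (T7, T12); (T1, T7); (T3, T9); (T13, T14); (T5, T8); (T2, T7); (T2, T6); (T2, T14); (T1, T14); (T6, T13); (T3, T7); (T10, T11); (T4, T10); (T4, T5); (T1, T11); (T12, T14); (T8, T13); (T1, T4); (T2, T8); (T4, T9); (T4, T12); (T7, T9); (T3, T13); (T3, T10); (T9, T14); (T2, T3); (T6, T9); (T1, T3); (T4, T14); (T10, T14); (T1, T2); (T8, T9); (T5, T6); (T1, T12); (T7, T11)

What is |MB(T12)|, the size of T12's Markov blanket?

9

T12's parents: T1, T4, T7.
T12's children: T14.
Other parents of T12's children:
  T14's other parents are T1, T2, T4, T6, T9, T10, T13.
MB(T12) = {T1, T2, T4, T6, T7, T9, T10, T13, T14}, which has 9 nodes.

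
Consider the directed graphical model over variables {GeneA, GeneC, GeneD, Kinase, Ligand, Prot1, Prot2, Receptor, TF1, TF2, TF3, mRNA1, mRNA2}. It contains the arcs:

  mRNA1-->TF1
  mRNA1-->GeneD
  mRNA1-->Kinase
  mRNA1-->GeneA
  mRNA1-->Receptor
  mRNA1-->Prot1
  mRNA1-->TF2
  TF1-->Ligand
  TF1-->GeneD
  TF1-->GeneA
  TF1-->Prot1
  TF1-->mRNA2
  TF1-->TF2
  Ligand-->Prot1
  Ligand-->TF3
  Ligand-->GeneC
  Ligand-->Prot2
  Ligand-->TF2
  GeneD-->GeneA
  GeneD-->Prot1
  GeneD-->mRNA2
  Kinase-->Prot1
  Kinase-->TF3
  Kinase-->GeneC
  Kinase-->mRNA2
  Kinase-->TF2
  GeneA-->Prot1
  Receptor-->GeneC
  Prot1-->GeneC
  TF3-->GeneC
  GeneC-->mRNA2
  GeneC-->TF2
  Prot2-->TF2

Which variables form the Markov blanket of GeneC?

{GeneD, Kinase, Ligand, Prot1, Prot2, Receptor, TF1, TF2, TF3, mRNA1, mRNA2}

Parents of GeneC: Kinase, Ligand, Prot1, Receptor, TF3.
Children of GeneC: TF2, mRNA2.
Parents of each child, excluding GeneC:
  parents(mRNA2) \ {GeneC} = {GeneD, Kinase, TF1}.
  parents(TF2) \ {GeneC} = {Kinase, Ligand, Prot2, TF1, mRNA1}.
Union: {Kinase, Ligand, Prot1, Receptor, TF3} ∪ {TF2, mRNA2} ∪ {GeneD, Kinase, Ligand, Prot2, TF1, mRNA1} = {GeneD, Kinase, Ligand, Prot1, Prot2, Receptor, TF1, TF2, TF3, mRNA1, mRNA2}.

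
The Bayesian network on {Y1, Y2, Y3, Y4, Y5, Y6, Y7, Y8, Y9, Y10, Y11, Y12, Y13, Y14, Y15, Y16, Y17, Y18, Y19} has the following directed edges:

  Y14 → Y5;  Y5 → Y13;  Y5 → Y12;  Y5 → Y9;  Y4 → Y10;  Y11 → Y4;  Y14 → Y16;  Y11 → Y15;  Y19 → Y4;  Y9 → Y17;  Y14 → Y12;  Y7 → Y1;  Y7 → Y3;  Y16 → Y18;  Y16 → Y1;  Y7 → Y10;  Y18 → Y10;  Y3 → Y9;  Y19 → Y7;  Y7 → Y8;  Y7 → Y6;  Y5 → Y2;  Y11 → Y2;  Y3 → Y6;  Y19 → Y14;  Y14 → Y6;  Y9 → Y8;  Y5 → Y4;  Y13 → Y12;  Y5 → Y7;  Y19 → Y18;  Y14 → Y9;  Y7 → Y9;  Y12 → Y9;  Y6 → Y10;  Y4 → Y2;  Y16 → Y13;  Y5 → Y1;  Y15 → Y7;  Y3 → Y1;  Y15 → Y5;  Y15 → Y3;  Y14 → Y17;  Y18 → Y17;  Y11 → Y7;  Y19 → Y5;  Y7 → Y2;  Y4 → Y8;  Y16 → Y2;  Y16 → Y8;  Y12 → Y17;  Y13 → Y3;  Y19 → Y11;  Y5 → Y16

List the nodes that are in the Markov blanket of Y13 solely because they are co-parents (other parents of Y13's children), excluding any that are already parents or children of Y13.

{Y7, Y14, Y15}

Children of Y13: Y3, Y12.
  Y3 also has parents Y7, Y15.
  Y12 also has parents Y5, Y14.
Excluding nodes already adjacent to Y13 (Y3, Y5, Y12, Y16), the co-parent-only contribution is {Y7, Y14, Y15}.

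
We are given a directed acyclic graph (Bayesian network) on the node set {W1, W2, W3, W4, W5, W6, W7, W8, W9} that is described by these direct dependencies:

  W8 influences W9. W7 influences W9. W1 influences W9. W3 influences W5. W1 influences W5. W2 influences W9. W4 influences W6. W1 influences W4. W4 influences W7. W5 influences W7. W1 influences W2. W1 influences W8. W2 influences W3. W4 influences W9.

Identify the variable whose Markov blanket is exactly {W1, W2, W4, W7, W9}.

W8

The target node must have every member of {W1, W2, W4, W7, W9} as a parent, child, or co-parent, and no others.
Parents of W8: W1; children: W9; co-parents: W1, W2, W4, W7.
These exactly cover the given set, so the node is W8.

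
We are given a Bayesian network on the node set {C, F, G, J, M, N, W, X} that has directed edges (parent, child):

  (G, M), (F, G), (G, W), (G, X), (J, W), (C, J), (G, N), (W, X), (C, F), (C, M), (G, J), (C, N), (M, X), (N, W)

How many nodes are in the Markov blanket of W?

5

A node's Markov blanket = Pa ∪ Ch ∪ (parents of Ch other than the node itself).
Parents of W: G, J, N.
W has child X.
For each child, the remaining parents (spouses of W):
  X: G, M
MB(W) = {G, J, M, N, X}, which has 5 nodes.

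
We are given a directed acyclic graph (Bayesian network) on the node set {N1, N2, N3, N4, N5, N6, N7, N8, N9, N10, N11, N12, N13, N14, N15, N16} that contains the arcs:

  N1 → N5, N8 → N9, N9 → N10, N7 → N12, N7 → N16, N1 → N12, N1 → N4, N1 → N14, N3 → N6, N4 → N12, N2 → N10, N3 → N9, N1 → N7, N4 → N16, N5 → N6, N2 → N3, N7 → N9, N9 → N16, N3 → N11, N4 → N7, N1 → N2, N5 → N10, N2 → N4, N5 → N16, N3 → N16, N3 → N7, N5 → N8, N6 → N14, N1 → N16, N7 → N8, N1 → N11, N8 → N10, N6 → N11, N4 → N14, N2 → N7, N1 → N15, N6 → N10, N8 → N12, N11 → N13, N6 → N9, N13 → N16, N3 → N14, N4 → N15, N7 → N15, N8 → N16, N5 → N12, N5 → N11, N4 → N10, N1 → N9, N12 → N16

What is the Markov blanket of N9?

{N1, N2, N3, N4, N5, N6, N7, N8, N10, N12, N13, N16}

Recall MB(v) = parents ∪ children ∪ spouses, where spouses are the other parents of v's children.
N9's parents: N1, N3, N6, N7, N8.
N9 has children N10, N16.
Other parents of N9's children:
  N10: N2, N4, N5, N6, N8
  N16: N1, N3, N4, N5, N7, N8, N12, N13
Union: {N1, N3, N6, N7, N8} ∪ {N10, N16} ∪ {N1, N2, N3, N4, N5, N6, N7, N8, N12, N13} = {N1, N2, N3, N4, N5, N6, N7, N8, N10, N12, N13, N16}.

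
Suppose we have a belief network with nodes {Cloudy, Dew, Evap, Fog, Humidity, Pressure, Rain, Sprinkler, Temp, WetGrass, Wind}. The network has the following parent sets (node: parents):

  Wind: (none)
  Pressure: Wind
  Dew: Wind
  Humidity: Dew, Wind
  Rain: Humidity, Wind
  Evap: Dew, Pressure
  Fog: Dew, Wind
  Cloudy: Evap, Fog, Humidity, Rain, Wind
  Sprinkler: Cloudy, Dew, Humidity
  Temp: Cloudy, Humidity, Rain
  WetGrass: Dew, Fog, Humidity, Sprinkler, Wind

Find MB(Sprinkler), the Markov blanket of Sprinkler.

{Cloudy, Dew, Fog, Humidity, WetGrass, Wind}

A node's Markov blanket = Pa ∪ Ch ∪ (parents of Ch other than the node itself).
Sprinkler's parents: Cloudy, Dew, Humidity.
Sprinkler's children: WetGrass.
Other parents of Sprinkler's children:
  WetGrass's other parents are Dew, Fog, Humidity, Wind.
Union: {Cloudy, Dew, Humidity} ∪ {WetGrass} ∪ {Dew, Fog, Humidity, Wind} = {Cloudy, Dew, Fog, Humidity, WetGrass, Wind}.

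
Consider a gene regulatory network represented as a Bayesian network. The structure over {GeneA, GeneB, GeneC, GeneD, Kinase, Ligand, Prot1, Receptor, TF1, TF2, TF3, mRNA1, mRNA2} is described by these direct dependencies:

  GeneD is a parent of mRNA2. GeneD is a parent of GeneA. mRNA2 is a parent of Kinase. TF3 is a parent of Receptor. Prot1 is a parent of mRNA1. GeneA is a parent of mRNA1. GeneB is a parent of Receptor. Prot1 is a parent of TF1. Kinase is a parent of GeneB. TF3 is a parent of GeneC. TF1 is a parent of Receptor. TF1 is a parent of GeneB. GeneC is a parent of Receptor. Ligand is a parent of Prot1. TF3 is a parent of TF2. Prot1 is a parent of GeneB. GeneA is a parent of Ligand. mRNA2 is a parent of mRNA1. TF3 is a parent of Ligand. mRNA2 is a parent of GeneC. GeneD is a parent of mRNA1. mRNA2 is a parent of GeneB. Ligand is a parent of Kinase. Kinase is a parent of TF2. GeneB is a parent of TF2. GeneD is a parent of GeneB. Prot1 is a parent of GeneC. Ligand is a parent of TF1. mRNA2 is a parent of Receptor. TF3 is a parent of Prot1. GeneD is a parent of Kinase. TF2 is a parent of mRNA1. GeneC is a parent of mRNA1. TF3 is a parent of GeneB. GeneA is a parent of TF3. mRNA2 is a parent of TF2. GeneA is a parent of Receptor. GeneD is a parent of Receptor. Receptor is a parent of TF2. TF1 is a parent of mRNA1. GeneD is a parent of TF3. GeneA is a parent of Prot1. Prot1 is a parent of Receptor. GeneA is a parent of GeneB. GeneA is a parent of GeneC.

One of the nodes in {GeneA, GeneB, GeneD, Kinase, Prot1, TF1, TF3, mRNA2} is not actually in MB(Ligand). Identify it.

GeneB

A node's Markov blanket = Pa ∪ Ch ∪ (parents of Ch other than the node itself).
Ch(Ligand) = {Kinase, Prot1, TF1}.
Ligand's parents: GeneA, TF3.
Parents of each child, excluding Ligand:
  Kinase's other parents are GeneD, mRNA2.
  parents(Prot1) \ {Ligand} = {GeneA, TF3}.
  parents(TF1) \ {Ligand} = {Prot1}.
MB(Ligand) = {GeneA, GeneD, Kinase, Prot1, TF1, TF3, mRNA2}.
GeneB is neither a parent, child, nor co-parent of Ligand, so it does not belong.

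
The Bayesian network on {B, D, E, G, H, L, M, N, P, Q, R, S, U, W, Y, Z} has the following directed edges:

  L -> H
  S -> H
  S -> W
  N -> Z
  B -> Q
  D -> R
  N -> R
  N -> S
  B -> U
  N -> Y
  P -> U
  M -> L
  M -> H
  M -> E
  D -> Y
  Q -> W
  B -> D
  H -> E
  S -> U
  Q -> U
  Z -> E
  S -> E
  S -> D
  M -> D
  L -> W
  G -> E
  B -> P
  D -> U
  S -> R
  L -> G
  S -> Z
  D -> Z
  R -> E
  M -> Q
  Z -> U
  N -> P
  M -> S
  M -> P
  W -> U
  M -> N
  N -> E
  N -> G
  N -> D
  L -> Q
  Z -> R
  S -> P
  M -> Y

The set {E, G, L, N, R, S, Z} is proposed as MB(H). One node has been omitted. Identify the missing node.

M

The Markov blanket of a node is its parents, its children, and the other parents of its children.
Parents of H: L, M, S.
H has child E.
Co-parents of H (other parents of its children):
  E also has parents G, M, N, R, S, Z.
MB(H) = {E, G, L, M, N, R, S, Z}.
Comparing with the claimed set, M is missing.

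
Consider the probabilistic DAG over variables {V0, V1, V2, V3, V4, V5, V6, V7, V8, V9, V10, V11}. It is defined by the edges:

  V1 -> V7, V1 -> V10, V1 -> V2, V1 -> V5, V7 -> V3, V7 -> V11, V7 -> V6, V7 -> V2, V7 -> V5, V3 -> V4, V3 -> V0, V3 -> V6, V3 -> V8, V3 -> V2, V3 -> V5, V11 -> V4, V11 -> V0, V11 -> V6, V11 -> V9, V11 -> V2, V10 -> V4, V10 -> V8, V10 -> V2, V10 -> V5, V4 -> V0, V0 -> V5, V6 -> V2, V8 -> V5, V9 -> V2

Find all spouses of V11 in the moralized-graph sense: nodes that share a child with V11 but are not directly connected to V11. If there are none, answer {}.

{V1, V3, V10}

Children of V11: V0, V2, V4, V6, V9.
  parents(V4) \ {V11} = {V3, V10}.
  parents(V0) \ {V11} = {V3, V4}.
  parents(V6) \ {V11} = {V3, V7}.
  V9 has no other parent.
  V2 also has parents V1, V3, V6, V7, V9, V10.
Excluding nodes already adjacent to V11 (V0, V2, V4, V6, V7, V9), the co-parent-only contribution is {V1, V3, V10}.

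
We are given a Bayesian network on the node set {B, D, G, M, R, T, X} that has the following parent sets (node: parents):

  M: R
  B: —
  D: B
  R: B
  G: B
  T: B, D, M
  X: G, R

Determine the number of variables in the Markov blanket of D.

3

Recall MB(v) = parents ∪ children ∪ spouses, where spouses are the other parents of v's children.
D has parent B.
D's children: T.
Co-parents of D (other parents of its children):
  T: B, M
MB(D) = {B, M, T}, which has 3 nodes.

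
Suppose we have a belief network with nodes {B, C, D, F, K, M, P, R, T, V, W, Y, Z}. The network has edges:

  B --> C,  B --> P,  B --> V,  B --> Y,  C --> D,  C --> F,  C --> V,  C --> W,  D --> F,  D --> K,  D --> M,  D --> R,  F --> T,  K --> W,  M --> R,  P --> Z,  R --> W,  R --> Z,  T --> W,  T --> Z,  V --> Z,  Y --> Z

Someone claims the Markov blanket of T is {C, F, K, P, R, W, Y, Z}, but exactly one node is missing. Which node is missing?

V

A node's Markov blanket = Pa ∪ Ch ∪ (parents of Ch other than the node itself).
Pa(T) = {F}.
Ch(T) = {W, Z}.
Co-parents of T (other parents of its children):
  parents(W) \ {T} = {C, K, R}.
  Z's other parents are P, R, V, Y.
MB(T) = {C, F, K, P, R, V, W, Y, Z}.
Comparing with the claimed set, V is missing.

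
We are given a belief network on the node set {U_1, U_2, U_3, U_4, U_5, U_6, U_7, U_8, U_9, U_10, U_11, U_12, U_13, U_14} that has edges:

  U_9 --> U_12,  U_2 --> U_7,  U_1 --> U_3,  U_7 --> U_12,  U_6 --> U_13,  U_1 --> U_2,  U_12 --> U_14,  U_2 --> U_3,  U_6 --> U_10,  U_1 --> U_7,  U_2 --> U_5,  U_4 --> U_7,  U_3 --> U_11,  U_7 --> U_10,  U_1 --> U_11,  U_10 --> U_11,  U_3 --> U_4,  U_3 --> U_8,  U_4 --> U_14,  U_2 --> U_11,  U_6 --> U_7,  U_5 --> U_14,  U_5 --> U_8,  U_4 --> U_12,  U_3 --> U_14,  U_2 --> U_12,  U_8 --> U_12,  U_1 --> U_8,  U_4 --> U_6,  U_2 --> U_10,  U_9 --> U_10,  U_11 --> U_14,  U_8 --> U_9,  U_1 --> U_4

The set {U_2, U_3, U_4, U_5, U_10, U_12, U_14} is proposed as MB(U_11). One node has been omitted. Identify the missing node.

U_1

The Markov blanket of a node is its parents, its children, and the other parents of its children.
U_11 has parents U_1, U_2, U_3, U_10.
U_11's children: U_14.
Co-parents of U_11 (other parents of its children):
  U_14 also has parents U_3, U_4, U_5, U_12.
MB(U_11) = {U_1, U_2, U_3, U_4, U_5, U_10, U_12, U_14}.
Comparing with the claimed set, U_1 is missing.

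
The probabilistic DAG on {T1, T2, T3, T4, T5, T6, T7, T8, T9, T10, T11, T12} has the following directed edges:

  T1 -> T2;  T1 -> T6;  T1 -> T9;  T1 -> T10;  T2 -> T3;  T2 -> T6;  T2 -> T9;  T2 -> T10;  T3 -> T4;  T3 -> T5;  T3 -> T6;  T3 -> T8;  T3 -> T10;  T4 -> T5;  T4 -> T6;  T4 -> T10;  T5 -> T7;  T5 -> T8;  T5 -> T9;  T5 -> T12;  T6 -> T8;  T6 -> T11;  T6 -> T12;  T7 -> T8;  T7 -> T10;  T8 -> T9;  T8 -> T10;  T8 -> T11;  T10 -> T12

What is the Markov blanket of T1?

T1 has no parents.
T1's children: T2, T6, T9, T10.
Co-parents of T1 (other parents of its children):
  T2: —
  T6: T2, T3, T4
  T9: T2, T5, T8
  T10: T2, T3, T4, T7, T8
MB(T1) = {T2, T3, T4, T5, T6, T7, T8, T9, T10}.

{T2, T3, T4, T5, T6, T7, T8, T9, T10}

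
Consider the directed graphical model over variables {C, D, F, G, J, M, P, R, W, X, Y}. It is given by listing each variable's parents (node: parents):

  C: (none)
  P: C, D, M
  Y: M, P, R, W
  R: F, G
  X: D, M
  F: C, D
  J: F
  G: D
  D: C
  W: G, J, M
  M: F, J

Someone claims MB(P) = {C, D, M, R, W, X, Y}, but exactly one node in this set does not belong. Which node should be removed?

A node's Markov blanket = Pa ∪ Ch ∪ (parents of Ch other than the node itself).
Children of P: Y.
Parents of P: C, D, M.
Co-parents of P (other parents of its children):
  Y: M, R, W
MB(P) = {C, D, M, R, W, Y}.
X is neither a parent, child, nor co-parent of P, so it does not belong.

X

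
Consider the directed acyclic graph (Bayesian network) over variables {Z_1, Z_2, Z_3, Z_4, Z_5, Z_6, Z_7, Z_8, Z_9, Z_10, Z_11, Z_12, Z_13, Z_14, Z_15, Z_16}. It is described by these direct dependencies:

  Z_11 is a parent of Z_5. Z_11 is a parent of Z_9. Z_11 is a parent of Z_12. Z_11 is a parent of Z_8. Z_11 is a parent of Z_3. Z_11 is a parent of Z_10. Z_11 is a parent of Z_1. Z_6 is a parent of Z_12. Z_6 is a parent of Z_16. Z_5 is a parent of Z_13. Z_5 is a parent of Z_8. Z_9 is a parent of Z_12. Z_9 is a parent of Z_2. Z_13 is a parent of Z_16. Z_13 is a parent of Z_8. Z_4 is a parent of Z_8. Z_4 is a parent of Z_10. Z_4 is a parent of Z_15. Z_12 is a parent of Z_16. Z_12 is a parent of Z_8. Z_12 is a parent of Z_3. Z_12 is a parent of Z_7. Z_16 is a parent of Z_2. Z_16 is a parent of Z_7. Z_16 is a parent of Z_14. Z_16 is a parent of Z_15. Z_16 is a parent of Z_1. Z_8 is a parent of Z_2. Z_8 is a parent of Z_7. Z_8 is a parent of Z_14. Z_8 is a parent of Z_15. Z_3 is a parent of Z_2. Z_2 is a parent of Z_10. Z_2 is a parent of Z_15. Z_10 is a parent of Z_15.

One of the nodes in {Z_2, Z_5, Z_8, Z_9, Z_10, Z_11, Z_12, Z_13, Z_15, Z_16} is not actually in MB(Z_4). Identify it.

Z_9

Ch(Z_4) = {Z_8, Z_10, Z_15}.
Z_4's parents: none.
For each child, the remaining parents (spouses of Z_4):
  parents(Z_8) \ {Z_4} = {Z_5, Z_11, Z_12, Z_13}.
  parents(Z_10) \ {Z_4} = {Z_2, Z_11}.
  Z_15's other parents are Z_2, Z_8, Z_10, Z_16.
MB(Z_4) = {Z_2, Z_5, Z_8, Z_10, Z_11, Z_12, Z_13, Z_15, Z_16}.
Z_9 is neither a parent, child, nor co-parent of Z_4, so it does not belong.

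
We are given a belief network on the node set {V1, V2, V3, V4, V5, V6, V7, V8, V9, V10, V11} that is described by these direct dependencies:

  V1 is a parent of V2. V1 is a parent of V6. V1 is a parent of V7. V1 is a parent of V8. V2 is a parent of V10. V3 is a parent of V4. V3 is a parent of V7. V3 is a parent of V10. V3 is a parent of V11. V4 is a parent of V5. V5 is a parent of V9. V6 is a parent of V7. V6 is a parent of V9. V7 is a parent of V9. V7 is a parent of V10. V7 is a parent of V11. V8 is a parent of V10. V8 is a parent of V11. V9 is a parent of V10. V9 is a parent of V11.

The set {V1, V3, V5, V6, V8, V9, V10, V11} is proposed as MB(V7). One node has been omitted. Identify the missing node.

V2

The Markov blanket of a node is its parents, its children, and the other parents of its children.
V7 has parents V1, V3, V6.
V7's children: V9, V10, V11.
Other parents of V7's children:
  V9: V5, V6
  V10: V2, V3, V8, V9
  V11: V3, V8, V9
MB(V7) = {V1, V2, V3, V5, V6, V8, V9, V10, V11}.
Comparing with the claimed set, V2 is missing.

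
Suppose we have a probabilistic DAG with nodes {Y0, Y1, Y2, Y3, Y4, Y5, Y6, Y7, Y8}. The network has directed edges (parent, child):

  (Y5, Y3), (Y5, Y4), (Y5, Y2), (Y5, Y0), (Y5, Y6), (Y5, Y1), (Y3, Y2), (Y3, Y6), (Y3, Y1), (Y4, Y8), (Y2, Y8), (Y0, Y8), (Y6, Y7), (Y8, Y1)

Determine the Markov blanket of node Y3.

Y3 has children Y1, Y2, Y6.
Pa(Y3) = {Y5}.
For each child, the remaining parents (spouses of Y3):
  parents(Y2) \ {Y3} = {Y5}.
  Y6 also has parent Y5.
  parents(Y1) \ {Y3} = {Y5, Y8}.
Union: {Y5} ∪ {Y1, Y2, Y6} ∪ {Y5, Y8} = {Y1, Y2, Y5, Y6, Y8}.

{Y1, Y2, Y5, Y6, Y8}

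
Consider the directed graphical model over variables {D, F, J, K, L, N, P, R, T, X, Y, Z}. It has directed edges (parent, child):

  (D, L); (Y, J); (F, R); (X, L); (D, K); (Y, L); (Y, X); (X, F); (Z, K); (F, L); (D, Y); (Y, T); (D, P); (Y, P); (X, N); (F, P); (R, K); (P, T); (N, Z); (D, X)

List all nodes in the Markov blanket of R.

{D, F, K, Z}

Pa(R) = {F}.
Ch(R) = {K}.
Co-parents of R (other parents of its children):
  K: D, Z
MB(R) = {D, F, K, Z}.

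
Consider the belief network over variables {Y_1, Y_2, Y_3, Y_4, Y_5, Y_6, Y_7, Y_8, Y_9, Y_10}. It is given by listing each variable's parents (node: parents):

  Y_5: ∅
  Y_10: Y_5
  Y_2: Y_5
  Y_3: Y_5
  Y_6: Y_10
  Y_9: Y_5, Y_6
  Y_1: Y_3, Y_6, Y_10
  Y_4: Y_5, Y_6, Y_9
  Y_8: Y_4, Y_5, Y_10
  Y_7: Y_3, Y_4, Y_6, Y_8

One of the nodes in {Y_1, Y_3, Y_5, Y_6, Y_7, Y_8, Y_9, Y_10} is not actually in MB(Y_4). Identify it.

Y_4's parents: Y_5, Y_6, Y_9.
Y_4 has children Y_7, Y_8.
For each child, the remaining parents (spouses of Y_4):
  Y_8: Y_5, Y_10
  Y_7: Y_3, Y_6, Y_8
MB(Y_4) = {Y_3, Y_5, Y_6, Y_7, Y_8, Y_9, Y_10}.
Y_1 is neither a parent, child, nor co-parent of Y_4, so it does not belong.

Y_1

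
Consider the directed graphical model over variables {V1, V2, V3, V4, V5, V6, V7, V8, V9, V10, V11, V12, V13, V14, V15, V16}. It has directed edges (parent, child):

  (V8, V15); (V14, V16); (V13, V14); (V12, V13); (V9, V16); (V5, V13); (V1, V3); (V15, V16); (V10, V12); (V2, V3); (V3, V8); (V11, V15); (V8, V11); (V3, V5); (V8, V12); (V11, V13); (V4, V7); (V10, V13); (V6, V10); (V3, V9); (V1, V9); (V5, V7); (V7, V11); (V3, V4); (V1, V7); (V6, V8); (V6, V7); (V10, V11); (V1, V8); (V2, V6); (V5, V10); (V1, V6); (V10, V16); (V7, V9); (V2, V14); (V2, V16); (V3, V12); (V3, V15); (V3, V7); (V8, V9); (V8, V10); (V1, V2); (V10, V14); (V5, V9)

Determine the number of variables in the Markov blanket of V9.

A node's Markov blanket = Pa ∪ Ch ∪ (parents of Ch other than the node itself).
V9's parents: V1, V3, V5, V7, V8.
Children of V9: V16.
For each child, the remaining parents (spouses of V9):
  V16's other parents are V2, V10, V14, V15.
MB(V9) = {V1, V2, V3, V5, V7, V8, V10, V14, V15, V16}, which has 10 nodes.

10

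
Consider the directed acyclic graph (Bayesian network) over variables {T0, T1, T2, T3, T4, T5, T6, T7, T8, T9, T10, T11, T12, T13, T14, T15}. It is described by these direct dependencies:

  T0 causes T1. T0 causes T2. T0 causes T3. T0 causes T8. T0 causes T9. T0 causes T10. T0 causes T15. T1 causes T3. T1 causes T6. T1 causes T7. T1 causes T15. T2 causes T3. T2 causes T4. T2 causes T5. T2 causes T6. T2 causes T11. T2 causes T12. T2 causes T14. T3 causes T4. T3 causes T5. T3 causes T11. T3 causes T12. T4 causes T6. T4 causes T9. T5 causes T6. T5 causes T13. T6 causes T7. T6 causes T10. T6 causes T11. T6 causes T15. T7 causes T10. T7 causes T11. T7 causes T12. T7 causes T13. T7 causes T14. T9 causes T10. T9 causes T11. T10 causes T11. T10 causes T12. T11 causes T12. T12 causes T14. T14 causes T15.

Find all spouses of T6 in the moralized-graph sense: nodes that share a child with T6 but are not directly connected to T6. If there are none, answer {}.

{T0, T3, T9, T14}

Children of T6: T7, T10, T11, T15.
  T7 also has parent T1.
  parents(T10) \ {T6} = {T0, T7, T9}.
  parents(T11) \ {T6} = {T2, T3, T7, T9, T10}.
  parents(T15) \ {T6} = {T0, T1, T14}.
Excluding nodes already adjacent to T6 (T1, T2, T4, T5, T7, T10, T11, T15), the co-parent-only contribution is {T0, T3, T9, T14}.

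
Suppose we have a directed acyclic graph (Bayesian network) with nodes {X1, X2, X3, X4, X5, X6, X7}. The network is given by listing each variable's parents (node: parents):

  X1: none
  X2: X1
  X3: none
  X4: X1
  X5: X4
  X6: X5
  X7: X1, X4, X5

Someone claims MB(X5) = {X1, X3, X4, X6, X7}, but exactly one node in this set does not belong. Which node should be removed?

Pa(X5) = {X4}.
X5's children: X6, X7.
Parents of each child, excluding X5:
  X6 has no other parent.
  X7 also has parents X1, X4.
MB(X5) = {X1, X4, X6, X7}.
X3 is neither a parent, child, nor co-parent of X5, so it does not belong.

X3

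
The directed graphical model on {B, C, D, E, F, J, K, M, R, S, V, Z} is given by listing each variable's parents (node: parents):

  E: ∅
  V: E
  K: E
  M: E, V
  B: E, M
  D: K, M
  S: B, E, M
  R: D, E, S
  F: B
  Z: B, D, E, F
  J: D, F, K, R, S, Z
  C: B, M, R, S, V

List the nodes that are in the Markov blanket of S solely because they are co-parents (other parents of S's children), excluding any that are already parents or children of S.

{D, F, K, V, Z}

Children of S: C, J, R.
  parents(R) \ {S} = {D, E}.
  parents(J) \ {S} = {D, F, K, R, Z}.
  parents(C) \ {S} = {B, M, R, V}.
Excluding nodes already adjacent to S (B, C, E, J, M, R), the co-parent-only contribution is {D, F, K, V, Z}.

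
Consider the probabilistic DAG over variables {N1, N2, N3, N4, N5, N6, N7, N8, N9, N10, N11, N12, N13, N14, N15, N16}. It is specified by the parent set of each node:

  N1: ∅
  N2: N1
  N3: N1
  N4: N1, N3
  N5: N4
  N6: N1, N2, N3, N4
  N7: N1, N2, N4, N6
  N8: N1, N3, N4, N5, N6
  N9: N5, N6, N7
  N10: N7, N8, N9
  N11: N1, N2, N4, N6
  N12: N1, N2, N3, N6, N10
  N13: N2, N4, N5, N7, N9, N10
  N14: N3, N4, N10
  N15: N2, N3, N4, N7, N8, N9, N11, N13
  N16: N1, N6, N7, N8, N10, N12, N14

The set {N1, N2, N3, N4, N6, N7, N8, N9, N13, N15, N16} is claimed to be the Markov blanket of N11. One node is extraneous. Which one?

N16

N11's children: N15.
N11 has parents N1, N2, N4, N6.
Co-parents of N11 (other parents of its children):
  N15: N2, N3, N4, N7, N8, N9, N13
MB(N11) = {N1, N2, N3, N4, N6, N7, N8, N9, N13, N15}.
N16 is neither a parent, child, nor co-parent of N11, so it does not belong.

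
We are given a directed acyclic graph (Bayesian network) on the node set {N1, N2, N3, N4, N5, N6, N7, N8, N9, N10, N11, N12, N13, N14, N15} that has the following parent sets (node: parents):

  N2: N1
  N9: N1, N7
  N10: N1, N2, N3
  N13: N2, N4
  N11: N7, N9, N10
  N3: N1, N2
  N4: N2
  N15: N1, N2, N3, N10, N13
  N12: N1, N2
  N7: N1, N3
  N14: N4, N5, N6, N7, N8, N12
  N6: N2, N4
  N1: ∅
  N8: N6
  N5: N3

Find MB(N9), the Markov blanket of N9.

{N1, N7, N10, N11}

Ch(N9) = {N11}.
Parents of N9: N1, N7.
Other parents of N9's children:
  N11 also has parents N7, N10.
So the Markov blanket of N9 is {N1, N7, N10, N11}.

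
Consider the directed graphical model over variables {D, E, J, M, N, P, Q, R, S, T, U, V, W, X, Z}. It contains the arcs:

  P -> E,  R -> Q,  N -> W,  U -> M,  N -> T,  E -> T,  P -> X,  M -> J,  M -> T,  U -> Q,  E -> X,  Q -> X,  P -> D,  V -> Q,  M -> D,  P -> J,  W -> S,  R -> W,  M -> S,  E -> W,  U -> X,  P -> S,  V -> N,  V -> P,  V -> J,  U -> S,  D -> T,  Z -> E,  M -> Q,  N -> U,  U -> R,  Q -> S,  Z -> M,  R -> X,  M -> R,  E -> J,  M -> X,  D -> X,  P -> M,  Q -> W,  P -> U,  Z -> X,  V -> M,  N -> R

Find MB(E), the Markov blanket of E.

{D, J, M, N, P, Q, R, T, U, V, W, X, Z}

A node's Markov blanket = Pa ∪ Ch ∪ (parents of Ch other than the node itself).
Children of E: J, T, W, X.
E's parents: P, Z.
Other parents of E's children:
  T also has parents D, M, N.
  X's other parents are D, M, P, Q, R, U, Z.
  W also has parents N, Q, R.
  parents(J) \ {E} = {M, P, V}.
MB(E) = {D, J, M, N, P, Q, R, T, U, V, W, X, Z}.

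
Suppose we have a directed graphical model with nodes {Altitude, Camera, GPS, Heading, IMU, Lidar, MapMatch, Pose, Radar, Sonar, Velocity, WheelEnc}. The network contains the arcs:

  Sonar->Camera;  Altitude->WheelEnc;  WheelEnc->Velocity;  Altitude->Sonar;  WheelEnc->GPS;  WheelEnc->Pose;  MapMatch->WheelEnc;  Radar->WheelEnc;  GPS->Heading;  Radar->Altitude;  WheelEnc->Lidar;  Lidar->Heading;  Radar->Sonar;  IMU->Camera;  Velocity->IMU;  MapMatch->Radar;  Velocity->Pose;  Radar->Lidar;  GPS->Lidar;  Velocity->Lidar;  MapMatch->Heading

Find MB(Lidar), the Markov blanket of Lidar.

{GPS, Heading, MapMatch, Radar, Velocity, WheelEnc}

Pa(Lidar) = {GPS, Radar, Velocity, WheelEnc}.
Lidar has child Heading.
For each child, the remaining parents (spouses of Lidar):
  Heading also has parents GPS, MapMatch.
Union: {GPS, Radar, Velocity, WheelEnc} ∪ {Heading} ∪ {GPS, MapMatch} = {GPS, Heading, MapMatch, Radar, Velocity, WheelEnc}.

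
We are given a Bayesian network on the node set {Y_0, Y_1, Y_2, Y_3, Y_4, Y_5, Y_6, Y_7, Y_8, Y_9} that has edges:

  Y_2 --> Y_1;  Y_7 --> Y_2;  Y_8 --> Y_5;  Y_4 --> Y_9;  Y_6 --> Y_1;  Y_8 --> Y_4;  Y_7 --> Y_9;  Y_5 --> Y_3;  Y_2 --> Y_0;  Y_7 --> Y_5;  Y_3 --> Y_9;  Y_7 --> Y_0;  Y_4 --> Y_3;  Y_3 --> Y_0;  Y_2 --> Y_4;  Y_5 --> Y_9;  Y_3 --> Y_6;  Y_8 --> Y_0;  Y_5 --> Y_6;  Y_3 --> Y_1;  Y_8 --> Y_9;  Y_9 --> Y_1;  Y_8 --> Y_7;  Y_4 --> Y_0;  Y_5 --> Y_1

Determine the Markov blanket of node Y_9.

{Y_1, Y_2, Y_3, Y_4, Y_5, Y_6, Y_7, Y_8}

A node's Markov blanket = Pa ∪ Ch ∪ (parents of Ch other than the node itself).
Ch(Y_9) = {Y_1}.
Y_9 has parents Y_3, Y_4, Y_5, Y_7, Y_8.
Other parents of Y_9's children:
  Y_1's other parents are Y_2, Y_3, Y_5, Y_6.
Union: {Y_3, Y_4, Y_5, Y_7, Y_8} ∪ {Y_1} ∪ {Y_2, Y_3, Y_5, Y_6} = {Y_1, Y_2, Y_3, Y_4, Y_5, Y_6, Y_7, Y_8}.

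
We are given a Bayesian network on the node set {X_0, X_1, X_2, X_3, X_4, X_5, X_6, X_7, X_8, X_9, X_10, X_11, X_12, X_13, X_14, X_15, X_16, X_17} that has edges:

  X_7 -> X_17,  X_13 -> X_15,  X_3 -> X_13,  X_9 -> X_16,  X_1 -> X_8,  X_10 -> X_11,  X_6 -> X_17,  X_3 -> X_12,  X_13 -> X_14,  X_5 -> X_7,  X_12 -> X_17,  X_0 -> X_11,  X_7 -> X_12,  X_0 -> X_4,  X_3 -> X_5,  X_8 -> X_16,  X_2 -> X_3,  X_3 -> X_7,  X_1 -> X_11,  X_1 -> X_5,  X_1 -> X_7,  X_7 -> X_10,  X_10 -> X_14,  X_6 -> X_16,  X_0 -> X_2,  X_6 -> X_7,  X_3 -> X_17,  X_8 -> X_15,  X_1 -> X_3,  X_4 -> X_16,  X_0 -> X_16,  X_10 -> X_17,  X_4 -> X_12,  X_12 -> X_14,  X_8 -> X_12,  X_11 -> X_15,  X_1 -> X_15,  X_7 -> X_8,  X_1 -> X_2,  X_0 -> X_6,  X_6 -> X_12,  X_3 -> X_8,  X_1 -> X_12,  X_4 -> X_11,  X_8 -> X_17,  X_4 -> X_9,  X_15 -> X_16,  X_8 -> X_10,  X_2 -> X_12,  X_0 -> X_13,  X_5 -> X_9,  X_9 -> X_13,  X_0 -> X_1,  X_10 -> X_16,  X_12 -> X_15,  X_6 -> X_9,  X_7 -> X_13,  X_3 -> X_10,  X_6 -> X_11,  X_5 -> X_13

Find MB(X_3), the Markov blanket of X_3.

X_3 has parents X_1, X_2.
Children of X_3: X_5, X_7, X_8, X_10, X_12, X_13, X_17.
For each child, the remaining parents (spouses of X_3):
  parents(X_5) \ {X_3} = {X_1}.
  X_7 also has parents X_1, X_5, X_6.
  parents(X_8) \ {X_3} = {X_1, X_7}.
  X_10's other parents are X_7, X_8.
  parents(X_12) \ {X_3} = {X_1, X_2, X_4, X_6, X_7, X_8}.
  X_13's other parents are X_0, X_5, X_7, X_9.
  X_17 also has parents X_6, X_7, X_8, X_10, X_12.
Union: {X_1, X_2} ∪ {X_5, X_7, X_8, X_10, X_12, X_13, X_17} ∪ {X_0, X_1, X_2, X_4, X_5, X_6, X_7, X_8, X_9, X_10, X_12} = {X_0, X_1, X_2, X_4, X_5, X_6, X_7, X_8, X_9, X_10, X_12, X_13, X_17}.

{X_0, X_1, X_2, X_4, X_5, X_6, X_7, X_8, X_9, X_10, X_12, X_13, X_17}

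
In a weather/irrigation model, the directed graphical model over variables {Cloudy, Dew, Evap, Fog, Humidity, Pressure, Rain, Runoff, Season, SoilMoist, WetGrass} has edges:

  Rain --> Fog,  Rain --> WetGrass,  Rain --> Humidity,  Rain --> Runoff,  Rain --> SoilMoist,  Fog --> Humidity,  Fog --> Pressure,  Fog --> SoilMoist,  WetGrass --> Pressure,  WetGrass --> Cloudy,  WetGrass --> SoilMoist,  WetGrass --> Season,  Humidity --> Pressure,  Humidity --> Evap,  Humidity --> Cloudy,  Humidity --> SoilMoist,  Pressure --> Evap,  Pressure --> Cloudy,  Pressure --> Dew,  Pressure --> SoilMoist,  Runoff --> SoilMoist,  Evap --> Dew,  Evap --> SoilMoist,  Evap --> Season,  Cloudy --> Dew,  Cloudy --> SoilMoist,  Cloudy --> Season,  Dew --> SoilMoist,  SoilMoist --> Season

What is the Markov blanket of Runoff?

A node's Markov blanket = Pa ∪ Ch ∪ (parents of Ch other than the node itself).
Runoff has parent Rain.
Runoff has child SoilMoist.
For each child, the remaining parents (spouses of Runoff):
  parents(SoilMoist) \ {Runoff} = {Cloudy, Dew, Evap, Fog, Humidity, Pressure, Rain, WetGrass}.
So the Markov blanket of Runoff is {Cloudy, Dew, Evap, Fog, Humidity, Pressure, Rain, SoilMoist, WetGrass}.

{Cloudy, Dew, Evap, Fog, Humidity, Pressure, Rain, SoilMoist, WetGrass}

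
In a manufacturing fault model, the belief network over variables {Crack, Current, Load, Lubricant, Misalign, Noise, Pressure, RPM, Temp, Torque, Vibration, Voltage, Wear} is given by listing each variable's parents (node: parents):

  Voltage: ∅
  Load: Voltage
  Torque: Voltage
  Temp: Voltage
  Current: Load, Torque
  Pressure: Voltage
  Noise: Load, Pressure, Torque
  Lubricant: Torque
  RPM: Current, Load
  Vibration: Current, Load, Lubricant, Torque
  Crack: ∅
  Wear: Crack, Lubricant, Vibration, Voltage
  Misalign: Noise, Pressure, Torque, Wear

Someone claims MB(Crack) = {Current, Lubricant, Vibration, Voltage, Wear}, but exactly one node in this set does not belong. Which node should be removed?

A node's Markov blanket = Pa ∪ Ch ∪ (parents of Ch other than the node itself).
Parents of Crack: none.
Crack's children: Wear.
Co-parents of Crack (other parents of its children):
  parents(Wear) \ {Crack} = {Lubricant, Vibration, Voltage}.
MB(Crack) = {Lubricant, Vibration, Voltage, Wear}.
Current is neither a parent, child, nor co-parent of Crack, so it does not belong.

Current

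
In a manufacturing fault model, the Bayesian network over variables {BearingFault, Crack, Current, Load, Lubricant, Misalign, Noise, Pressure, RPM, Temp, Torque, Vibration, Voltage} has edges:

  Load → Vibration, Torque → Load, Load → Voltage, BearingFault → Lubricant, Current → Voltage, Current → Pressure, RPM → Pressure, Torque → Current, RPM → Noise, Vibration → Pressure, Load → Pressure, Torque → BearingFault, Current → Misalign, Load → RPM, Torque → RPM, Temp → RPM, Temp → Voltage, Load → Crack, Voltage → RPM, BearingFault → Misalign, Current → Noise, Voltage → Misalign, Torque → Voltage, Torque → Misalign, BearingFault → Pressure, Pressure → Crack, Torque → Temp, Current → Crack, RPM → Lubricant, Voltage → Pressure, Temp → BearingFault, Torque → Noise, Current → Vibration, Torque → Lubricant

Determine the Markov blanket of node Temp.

A node's Markov blanket = Pa ∪ Ch ∪ (parents of Ch other than the node itself).
Temp's parents: Torque.
Ch(Temp) = {BearingFault, RPM, Voltage}.
Co-parents of Temp (other parents of its children):
  Voltage's other parents are Current, Load, Torque.
  parents(BearingFault) \ {Temp} = {Torque}.
  RPM's other parents are Load, Torque, Voltage.
MB(Temp) = {BearingFault, Current, Load, RPM, Torque, Voltage}.

{BearingFault, Current, Load, RPM, Torque, Voltage}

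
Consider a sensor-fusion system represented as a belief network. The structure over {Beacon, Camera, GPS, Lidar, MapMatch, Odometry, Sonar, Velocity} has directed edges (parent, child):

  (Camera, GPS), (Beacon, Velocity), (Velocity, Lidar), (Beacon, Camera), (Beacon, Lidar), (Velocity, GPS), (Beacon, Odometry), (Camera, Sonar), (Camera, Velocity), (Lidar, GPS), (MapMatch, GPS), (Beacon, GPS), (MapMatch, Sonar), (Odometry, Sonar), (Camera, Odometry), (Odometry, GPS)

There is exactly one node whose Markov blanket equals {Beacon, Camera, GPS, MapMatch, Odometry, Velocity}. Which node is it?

Lidar

The target node must have every member of {Beacon, Camera, GPS, MapMatch, Odometry, Velocity} as a parent, child, or co-parent, and no others.
Parents of Lidar: Beacon, Velocity; children: GPS; co-parents: Beacon, Camera, MapMatch, Odometry, Velocity.
These exactly cover the given set, so the node is Lidar.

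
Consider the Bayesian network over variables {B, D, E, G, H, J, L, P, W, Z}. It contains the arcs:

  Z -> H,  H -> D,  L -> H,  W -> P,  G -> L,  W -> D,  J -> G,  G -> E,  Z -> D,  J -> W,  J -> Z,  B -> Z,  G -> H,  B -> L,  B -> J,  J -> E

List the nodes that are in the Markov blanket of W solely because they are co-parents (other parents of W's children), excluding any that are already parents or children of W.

{H, Z}

Children of W: D, P.
  D also has parents H, Z.
  P has no other parent.
Excluding nodes already adjacent to W (D, J, P), the co-parent-only contribution is {H, Z}.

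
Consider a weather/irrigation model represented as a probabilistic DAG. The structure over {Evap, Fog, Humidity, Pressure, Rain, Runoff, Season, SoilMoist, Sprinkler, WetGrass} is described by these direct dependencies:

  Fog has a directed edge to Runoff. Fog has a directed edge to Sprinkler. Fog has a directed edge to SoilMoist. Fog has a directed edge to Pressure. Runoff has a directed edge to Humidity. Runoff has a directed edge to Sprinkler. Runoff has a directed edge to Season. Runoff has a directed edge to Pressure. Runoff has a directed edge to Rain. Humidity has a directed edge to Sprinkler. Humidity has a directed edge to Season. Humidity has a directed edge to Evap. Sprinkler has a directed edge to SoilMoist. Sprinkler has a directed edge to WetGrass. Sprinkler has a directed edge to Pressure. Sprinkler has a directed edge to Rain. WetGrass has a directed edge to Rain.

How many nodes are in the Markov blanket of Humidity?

5

Children of Humidity: Evap, Season, Sprinkler.
Humidity has parent Runoff.
Co-parents of Humidity (other parents of its children):
  Sprinkler's other parents are Fog, Runoff.
  Season also has parent Runoff.
  Evap has no other parent.
MB(Humidity) = {Evap, Fog, Runoff, Season, Sprinkler}, which has 5 nodes.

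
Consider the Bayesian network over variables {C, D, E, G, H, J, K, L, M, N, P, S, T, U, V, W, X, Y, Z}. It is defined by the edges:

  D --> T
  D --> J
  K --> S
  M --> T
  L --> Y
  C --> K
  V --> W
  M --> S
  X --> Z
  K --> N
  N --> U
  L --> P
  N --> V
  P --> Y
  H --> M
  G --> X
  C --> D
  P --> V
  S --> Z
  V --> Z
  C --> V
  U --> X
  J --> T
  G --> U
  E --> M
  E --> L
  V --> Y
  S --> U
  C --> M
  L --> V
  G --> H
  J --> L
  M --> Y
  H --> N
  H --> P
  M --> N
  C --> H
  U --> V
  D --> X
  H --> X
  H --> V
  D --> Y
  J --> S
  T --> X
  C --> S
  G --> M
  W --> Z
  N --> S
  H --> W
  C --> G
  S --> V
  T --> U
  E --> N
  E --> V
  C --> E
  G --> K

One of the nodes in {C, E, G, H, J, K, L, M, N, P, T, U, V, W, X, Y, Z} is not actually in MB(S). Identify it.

Y

Ch(S) = {U, V, Z}.
S's parents: C, J, K, M, N.
Parents of each child, excluding S:
  parents(U) \ {S} = {G, N, T}.
  parents(V) \ {S} = {C, E, H, L, N, P, U}.
  parents(Z) \ {S} = {V, W, X}.
MB(S) = {C, E, G, H, J, K, L, M, N, P, T, U, V, W, X, Z}.
Y is neither a parent, child, nor co-parent of S, so it does not belong.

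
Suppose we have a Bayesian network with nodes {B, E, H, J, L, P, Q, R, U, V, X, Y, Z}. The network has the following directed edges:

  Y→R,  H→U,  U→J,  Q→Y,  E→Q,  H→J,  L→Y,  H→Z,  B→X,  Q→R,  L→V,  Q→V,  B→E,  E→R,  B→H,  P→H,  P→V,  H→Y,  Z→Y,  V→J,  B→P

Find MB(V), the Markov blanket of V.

{H, J, L, P, Q, U}

V has child J.
V's parents: L, P, Q.
Co-parents of V (other parents of its children):
  J: H, U
So the Markov blanket of V is {H, J, L, P, Q, U}.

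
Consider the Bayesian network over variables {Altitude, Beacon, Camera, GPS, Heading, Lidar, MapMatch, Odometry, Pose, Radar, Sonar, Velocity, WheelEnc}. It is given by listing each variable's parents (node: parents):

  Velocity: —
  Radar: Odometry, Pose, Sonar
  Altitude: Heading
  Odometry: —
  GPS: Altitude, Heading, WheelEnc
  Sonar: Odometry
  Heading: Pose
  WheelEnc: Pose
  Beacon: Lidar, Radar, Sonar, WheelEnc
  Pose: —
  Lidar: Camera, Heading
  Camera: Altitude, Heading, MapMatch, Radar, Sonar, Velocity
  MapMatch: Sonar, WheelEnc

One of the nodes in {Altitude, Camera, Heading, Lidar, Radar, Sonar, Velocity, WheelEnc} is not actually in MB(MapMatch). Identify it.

Lidar

Ch(MapMatch) = {Camera}.
Parents of MapMatch: Sonar, WheelEnc.
For each child, the remaining parents (spouses of MapMatch):
  Camera's other parents are Altitude, Heading, Radar, Sonar, Velocity.
MB(MapMatch) = {Altitude, Camera, Heading, Radar, Sonar, Velocity, WheelEnc}.
Lidar is neither a parent, child, nor co-parent of MapMatch, so it does not belong.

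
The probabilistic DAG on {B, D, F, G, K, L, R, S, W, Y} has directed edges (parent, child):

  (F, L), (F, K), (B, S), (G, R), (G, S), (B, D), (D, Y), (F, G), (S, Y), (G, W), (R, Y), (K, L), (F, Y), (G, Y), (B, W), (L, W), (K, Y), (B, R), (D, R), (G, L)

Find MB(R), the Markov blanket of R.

Parents of R: B, D, G.
Children of R: Y.
Other parents of R's children:
  Y also has parents D, F, G, K, S.
Taking the union gives {B, D, F, G, K, S, Y}.

{B, D, F, G, K, S, Y}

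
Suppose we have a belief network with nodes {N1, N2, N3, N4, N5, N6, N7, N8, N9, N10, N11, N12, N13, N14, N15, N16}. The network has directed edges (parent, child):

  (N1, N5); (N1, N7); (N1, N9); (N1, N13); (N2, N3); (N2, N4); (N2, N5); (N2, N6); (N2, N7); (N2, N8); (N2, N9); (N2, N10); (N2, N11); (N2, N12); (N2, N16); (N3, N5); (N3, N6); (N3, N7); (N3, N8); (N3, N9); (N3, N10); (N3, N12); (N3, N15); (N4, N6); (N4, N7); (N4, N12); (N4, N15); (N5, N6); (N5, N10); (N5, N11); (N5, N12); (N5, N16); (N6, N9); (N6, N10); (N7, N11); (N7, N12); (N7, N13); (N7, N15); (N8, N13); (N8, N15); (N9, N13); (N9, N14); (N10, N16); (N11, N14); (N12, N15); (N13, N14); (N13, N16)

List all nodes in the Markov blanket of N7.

Recall MB(v) = parents ∪ children ∪ spouses, where spouses are the other parents of v's children.
N7 has children N11, N12, N13, N15.
Pa(N7) = {N1, N2, N3, N4}.
Other parents of N7's children:
  parents(N11) \ {N7} = {N2, N5}.
  N12's other parents are N2, N3, N4, N5.
  parents(N13) \ {N7} = {N1, N8, N9}.
  N15's other parents are N3, N4, N8, N12.
Taking the union gives {N1, N2, N3, N4, N5, N8, N9, N11, N12, N13, N15}.

{N1, N2, N3, N4, N5, N8, N9, N11, N12, N13, N15}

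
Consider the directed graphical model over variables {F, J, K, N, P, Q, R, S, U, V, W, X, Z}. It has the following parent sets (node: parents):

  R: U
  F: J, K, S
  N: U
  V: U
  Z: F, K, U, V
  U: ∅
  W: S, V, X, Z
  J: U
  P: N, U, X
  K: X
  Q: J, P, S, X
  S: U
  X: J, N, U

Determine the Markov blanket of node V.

By definition, MB(V) is built from V's parents, V's children, and the co-parents of V.
Pa(V) = {U}.
V's children: W, Z.
For each child, the remaining parents (spouses of V):
  parents(Z) \ {V} = {F, K, U}.
  W's other parents are S, X, Z.
Union: {U} ∪ {W, Z} ∪ {F, K, S, U, X, Z} = {F, K, S, U, W, X, Z}.

{F, K, S, U, W, X, Z}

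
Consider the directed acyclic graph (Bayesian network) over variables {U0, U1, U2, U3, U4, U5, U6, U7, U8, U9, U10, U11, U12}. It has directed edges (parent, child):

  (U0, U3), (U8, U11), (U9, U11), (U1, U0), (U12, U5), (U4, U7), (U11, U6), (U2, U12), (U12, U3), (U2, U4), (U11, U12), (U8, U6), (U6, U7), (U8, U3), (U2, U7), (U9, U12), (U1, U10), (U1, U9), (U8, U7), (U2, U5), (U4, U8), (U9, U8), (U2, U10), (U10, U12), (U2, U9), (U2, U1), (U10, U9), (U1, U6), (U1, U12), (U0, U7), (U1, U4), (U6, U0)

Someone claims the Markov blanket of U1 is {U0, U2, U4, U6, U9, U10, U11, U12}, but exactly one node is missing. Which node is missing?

Recall MB(v) = parents ∪ children ∪ spouses, where spouses are the other parents of v's children.
Parents of U1: U2.
Children of U1: U0, U4, U6, U9, U10, U12.
Co-parents of U1 (other parents of its children):
  U10: U2
  U9: U2, U10
  U4: U2
  U12: U2, U9, U10, U11
  U6: U8, U11
  U0: U6
MB(U1) = {U0, U2, U4, U6, U8, U9, U10, U11, U12}.
Comparing with the claimed set, U8 is missing.

U8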